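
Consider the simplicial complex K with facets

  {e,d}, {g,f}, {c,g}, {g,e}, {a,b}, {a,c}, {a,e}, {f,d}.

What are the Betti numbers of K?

b_0 = 1, b_1 = 2.

K has 7 vertices, 8 edges.
rank ∂_0 = 0, rank ∂_1 = 6 ⇒ b_0 = 7 − 0 − 6 = 1; all invariant factors of ∂_1 are 1 so no torsion. So H_0 = Z.
rank ∂_1 = 6, rank ∂_2 = 0 ⇒ b_1 = 8 − 6 − 0 = 2. So H_1 = Z^2.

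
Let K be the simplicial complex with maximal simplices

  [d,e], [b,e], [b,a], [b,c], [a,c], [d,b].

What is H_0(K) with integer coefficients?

H_0 ≅ Z.

Take the total order a < b < c < d < e on the vertex set. Then K (dimension 1) consists of the simplices:

  0-simplices (5): a, b, c, d, e
  1-simplices (6): ab, ac, bc, bd, be, de

so the chain groups are C_0 ≅ Z^5, C_1 ≅ Z^6.

∂_1: C_1 → C_0 maps an edge to its endpoints' difference, ∂[p,q] = q − p.
As a 5×6 matrix over Z this has rank 4, with invariant factors (1,1,1,1).

Reading off H_k = ker ∂_k / im ∂_{k+1}:

  H_0: rank C_0 − rank ∂_1 = 5 − 4 = 1, and the invariant factors of ∂_1 are all 1, so H_0 = Z.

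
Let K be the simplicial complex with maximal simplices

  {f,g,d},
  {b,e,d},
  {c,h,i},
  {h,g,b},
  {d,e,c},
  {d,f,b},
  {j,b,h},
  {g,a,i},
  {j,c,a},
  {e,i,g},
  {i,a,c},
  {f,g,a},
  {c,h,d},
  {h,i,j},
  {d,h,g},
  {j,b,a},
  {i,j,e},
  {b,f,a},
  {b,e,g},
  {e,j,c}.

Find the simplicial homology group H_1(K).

We work with the vertex ordering a < b < c < d < e < f < g < h < i < j. The simplices of K, each written with vertices in increasing order, are:

  0-simplices (10): a, b, c, d, e, f, g, h, i, j
  1-simplices (30): ab, ac, af, ag, ai, aj, bd, be, bf, bg, bh, bj, cd, ce, ch, ci, cj, de, df, dg, dh, eg, ei, ej, fg, gh, gi, hi, hj, ij
  2-simplices (20): abf, abj, aci, acj, afg, agi, bde, bdf, beg, bgh, bhj, cde, cdh, cej, chi, dfg, dgh, egi, eij, hij

Hence C_0 ≅ Z^10, C_1 ≅ Z^30, C_2 ≅ Z^20.

Boundary ∂_1: C_1 → C_0 maps an edge to its endpoints' difference, ∂[p,q] = q − p. For instance
  ∂dh = h − d.
The 10×30 boundary matrix has rank 9 and Smith normal form diag(1,1,1,1,1,1,1,1,1).

∂_2: C_2 → C_1 acts by ∂[p,q,r] = [q,r] − [p,r] + [p,q]. For instance
  ∂dgh = gh − dh + dg,
  ∂cdh = dh − ch + cd.
As a 30×20 matrix over Z this has rank 20, with invariant factors (1,1,1,1,1,1,1,1,1,1,1,1,1,1,1,1,1,1,1,2).

Now H_k = ker ∂_k / im ∂_{k+1}, so:

  H_1: rank ker ∂_1 − rank ∂_2 = (30 − 9) − 20 = 1, and ∂_2 has invariant factor 2 > 1, so H_1 ≅ Z ⊕ Z/2.

H_1 = Z ⊕ Z/2.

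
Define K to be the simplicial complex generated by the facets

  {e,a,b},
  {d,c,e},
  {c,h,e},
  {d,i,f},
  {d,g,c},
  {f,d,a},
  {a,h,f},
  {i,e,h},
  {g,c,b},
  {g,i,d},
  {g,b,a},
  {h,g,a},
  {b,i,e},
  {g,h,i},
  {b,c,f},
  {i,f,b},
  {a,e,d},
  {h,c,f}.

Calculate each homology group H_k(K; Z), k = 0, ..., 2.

H_0 = Z,  H_1 = Z^2,  H_2 = Z.

Order the vertices as a < b < c < d < e < f < g < h < i. Listing each simplex with vertices in this order, K has dimension 2 with simplices:

  0-simplices (9): a, b, c, d, e, f, g, h, i
  1-simplices (27): ab, ad, ae, af, ag, ah, bc, be, bf, bg, bi, cd, ce, cf, cg, ch, de, df, dg, di, eh, ei, fh, fi, gh, gi, hi
  2-simplices (18): abe, abg, ade, adf, afh, agh, bcf, bcg, bei, bfi, cde, cdg, ceh, cfh, dfi, dgi, ehi, ghi

giving chain groups C_0 ≅ Z^9, C_1 ≅ Z^27, C_2 ≅ Z^18.

Boundary ∂_1: C_1 → C_0 maps an edge to its endpoints' difference, ∂[p,q] = q − p.
As a 9×27 matrix over Z this has rank 8, with invariant factors (1,1,1,1,1,1,1,1).

Boundary ∂_2: C_2 → C_1 maps a triangle to the signed sum of its edges. For instance
  ∂dgi = gi − di + dg,
  ∂ehi = hi − ei + eh.
The resulting 27×18 matrix has rank 17, and its Smith normal form has invariant factors (1,1,1,1,1,1,1,1,1,1,1,1,1,1,1,1,1).

Reading off H_k = ker ∂_k / im ∂_{k+1}:

  H_0: rank C_0 − rank ∂_1 = 9 − 8 = 1, and the invariant factors of ∂_1 are all 1, so H_0 ≅ Z.
  H_1: rank ker ∂_1 − rank ∂_2 = (27 − 8) − 17 = 2, and the invariant factors of ∂_2 are all 1, so H_1 ≅ Z^2.
  H_2: rank ker ∂_2 − rank ∂_3 = (18 − 17) − 0 = 1, and there is no ∂_3, so H_2 ≅ Z.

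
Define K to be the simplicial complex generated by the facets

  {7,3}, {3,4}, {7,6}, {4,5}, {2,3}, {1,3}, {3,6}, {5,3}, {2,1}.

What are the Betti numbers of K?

K has 7 vertices, 9 edges.
rank ∂_0 = 0, rank ∂_1 = 6 ⇒ b_0 = 7 − 0 − 6 = 1; all invariant factors of ∂_1 are 1 so no torsion. So H_0 ≅ Z.
rank ∂_1 = 6, rank ∂_2 = 0 ⇒ b_1 = 9 − 6 − 0 = 3. So H_1 ≅ Z^3.

b_0 = 1, b_1 = 3.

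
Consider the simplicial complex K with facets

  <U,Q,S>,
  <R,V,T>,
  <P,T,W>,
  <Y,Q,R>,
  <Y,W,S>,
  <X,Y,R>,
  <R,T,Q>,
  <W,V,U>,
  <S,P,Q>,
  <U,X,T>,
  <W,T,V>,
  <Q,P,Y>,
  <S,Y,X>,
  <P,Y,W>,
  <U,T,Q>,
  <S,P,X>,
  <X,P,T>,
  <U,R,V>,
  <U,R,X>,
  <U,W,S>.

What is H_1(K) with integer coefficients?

H_1 ≅ Z ⊕ Z/2Z.

Fix the vertex order P < Q < R < S < T < U < V < W < X < Y and write every simplex with vertices in increasing order. Then dim K = 2 and the simplices of K are:

  0-simplices (10): P, Q, R, S, T, U, V, W, X, Y
  1-simplices (30): PQ, PS, PT, PW, PX, PY, QR, QS, QT, QU, QY, RT, RU, RV, RX, RY, SU, SW, SX, SY, TU, TV, TW, TX, UV, UW, UX, VW, WY, XY
  2-simplices (20): PQS, PQY, PSX, PTW, PTX, PWY, QRT, QRY, QSU, QTU, RTV, RUV, RUX, RXY, SUW, SWY, SXY, TUX, TVW, UVW

so the chain groups are C_0 ≅ Z^10, C_1 ≅ Z^30, C_2 ≅ Z^20.

The boundary map ∂_1: C_1 → C_0 sends each edge [p,q] (with p < q) to q − p. For instance
  ∂QR = R − Q.
The resulting 10×30 matrix has rank 9, and its Smith normal form has invariant factors (1,1,1,1,1,1,1,1,1).

The boundary map ∂_2: C_2 → C_1 acts by ∂[p,q,r] = [q,r] − [p,r] + [p,q]. For instance
  ∂TUX = UX − TX + TU,
  ∂SWY = WY − SY + SW.
As a 30×20 matrix over Z this has rank 20, with invariant factors (1,1,1,1,1,1,1,1,1,1,1,1,1,1,1,1,1,1,1,2).

Now H_k = ker ∂_k / im ∂_{k+1}, so:

  H_1: rank ker ∂_1 − rank ∂_2 = (30 − 9) − 20 = 1, and ∂_2 has invariant factor 2 > 1, so H_1 = Z ⊕ Z/2Z.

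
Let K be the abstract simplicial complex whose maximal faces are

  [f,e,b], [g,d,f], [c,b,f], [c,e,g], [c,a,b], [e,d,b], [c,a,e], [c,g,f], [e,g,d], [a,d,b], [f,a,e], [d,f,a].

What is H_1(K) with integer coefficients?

Take the total order a < b < c < d < e < f < g on the vertex set. Then K (dimension 2) consists of the simplices:

  0-simplices (7): a, b, c, d, e, f, g
  1-simplices (18): ab, ac, ad, ae, af, bc, bd, be, bf, ce, cf, cg, de, df, dg, ef, eg, fg
  2-simplices (12): abc, abd, ace, adf, aef, bcf, bde, bef, ceg, cfg, deg, dfg

giving chain groups C_0 ≅ Z^7, C_1 ≅ Z^18, C_2 ≅ Z^12.

Boundary ∂_1: C_1 → C_0 sends each edge [p,q] (with p < q) to q − p.
This gives a 7×18 integer matrix of rank 6; reducing to Smith normal form yields diagonal entries (1,1,1,1,1,1).

The boundary map ∂_2: C_2 → C_1 sends each 2-simplex [p,q,r] to [q,r] − [p,r] + [p,q]. For instance
  ∂dfg = fg − dg + df,
  ∂aef = ef − af + ae.
The 18×12 boundary matrix has rank 12 and Smith normal form diag(1,1,1,1,1,1,1,1,1,1,1,2).

Now H_k = ker ∂_k / im ∂_{k+1}, so:

  H_1: rank ker ∂_1 − rank ∂_2 = (18 − 6) − 12 = 0, and ∂_2 has invariant factor 2 > 1, so H_1 = Z/2Z.

(K is a triangulation of the real projective plane RP^2.)

H_1 ≅ Z/2Z.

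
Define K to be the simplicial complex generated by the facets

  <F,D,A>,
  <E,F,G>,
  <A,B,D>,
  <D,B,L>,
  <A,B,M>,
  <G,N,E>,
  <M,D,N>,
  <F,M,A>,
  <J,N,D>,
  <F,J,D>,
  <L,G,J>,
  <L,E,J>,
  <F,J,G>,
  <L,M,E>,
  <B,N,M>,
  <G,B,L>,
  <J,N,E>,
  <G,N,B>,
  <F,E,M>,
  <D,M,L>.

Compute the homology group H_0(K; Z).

We work with the vertex ordering A < B < D < E < F < G < J < L < M < N. The simplices of K, each written with vertices in increasing order, are:

  0-simplices (10): A, B, D, E, F, G, J, L, M, N
  1-simplices (30): AB, AD, AF, AM, BD, BG, BL, BM, BN, DF, DJ, DL, DM, DN, EF, EG, EJ, EL, EM, EN, FG, FJ, FM, GJ, GL, GN, JL, JN, LM, MN
  2-simplices (20): ABD, ABM, ADF, AFM, BDL, BGL, BGN, BMN, DFJ, DJN, DLM, DMN, EFG, EFM, EGN, EJL, EJN, ELM, FGJ, GJL

Hence C_0 ≅ Z^10, C_1 ≅ Z^30, C_2 ≅ Z^20.

The boundary map ∂_1: C_1 → C_0 maps an edge to its endpoints' difference, ∂[p,q] = q − p. For instance
  ∂DN = N − D.
As a 10×30 matrix over Z this has rank 9, with invariant factors (1,1,1,1,1,1,1,1,1).

∂_2: C_2 → C_1 acts by ∂[p,q,r] = [q,r] − [p,r] + [p,q]. For instance
  ∂BGN = GN − BN + BG,
  ∂DLM = LM − DM + DL.
The resulting 30×20 matrix has rank 20, and its Smith normal form has invariant factors (1,1,1,1,1,1,1,1,1,1,1,1,1,1,1,1,1,1,1,2).

Reading off H_k = ker ∂_k / im ∂_{k+1}:

  H_0: rank C_0 − rank ∂_1 = 10 − 9 = 1, and the invariant factors of ∂_1 are all 1, so H_0 ≅ Z.

H_0 = Z.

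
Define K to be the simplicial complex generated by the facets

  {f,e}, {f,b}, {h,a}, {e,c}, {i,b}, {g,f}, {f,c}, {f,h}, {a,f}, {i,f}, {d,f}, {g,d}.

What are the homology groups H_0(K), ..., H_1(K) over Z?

Order the vertices as a < b < c < d < e < f < g < h < i. Listing each simplex with vertices in this order, K has dimension 1 with simplices:

  0-simplices (9): a, b, c, d, e, f, g, h, i
  1-simplices (12): af, ah, bf, bi, ce, cf, df, dg, ef, fg, fh, fi

Hence C_0 ≅ Z^9, C_1 ≅ Z^12.

The boundary map ∂_1: C_1 → C_0 maps an edge to its endpoints' difference, ∂[p,q] = q − p. For instance
  ∂cf = f − c.
This gives a 9×12 integer matrix of rank 8; reducing to Smith normal form yields diagonal entries (1,1,1,1,1,1,1,1).

Reading off H_k = ker ∂_k / im ∂_{k+1}:

  H_0: rank C_0 − rank ∂_1 = 9 − 8 = 1, and the invariant factors of ∂_1 are all 1, so H_0 ≅ Z.
  H_1: rank ker ∂_1 − rank ∂_2 = (12 − 8) − 0 = 4, and there is no ∂_2, so H_1 ≅ Z^4.

As a check, the Euler characteristic is 9 − 12 = -3, which agrees with 1 − 4 = -3.

H_0 = Z,  H_1 = Z^4.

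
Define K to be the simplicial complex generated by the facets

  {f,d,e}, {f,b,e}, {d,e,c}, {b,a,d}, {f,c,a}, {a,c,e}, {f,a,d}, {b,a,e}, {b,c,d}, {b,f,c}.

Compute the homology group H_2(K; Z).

We work with the vertex ordering a < b < c < d < e < f. The simplices of K, each written with vertices in increasing order, are:

  0-simplices (6): a, b, c, d, e, f
  1-simplices (15): ab, ac, ad, ae, af, bc, bd, be, bf, cd, ce, cf, de, df, ef
  2-simplices (10): abd, abe, ace, acf, adf, bcd, bcf, bef, cde, def

giving chain groups C_0 ≅ Z^6, C_1 ≅ Z^15, C_2 ≅ Z^10.

Boundary ∂_1: C_1 → C_0 sends each edge [p,q] (with p < q) to q − p.
This gives a 6×15 integer matrix of rank 5; reducing to Smith normal form yields diagonal entries (1,1,1,1,1).

∂_2: C_2 → C_1 sends each 2-simplex [p,q,r] to [q,r] − [p,r] + [p,q]. For instance
  ∂abe = be − ae + ab,
  ∂bcd = cd − bd + bc.
As a 15×10 matrix over Z this has rank 10, with invariant factors (1,1,1,1,1,1,1,1,1,2).

Computing H_k = (kernel of ∂_k) / (image of ∂_{k+1}):

  H_2: rank ker ∂_2 − rank ∂_3 = (10 − 10) − 0 = 0, and there is no ∂_3, so H_2 ≅ 0.

H_2 ≅ 0.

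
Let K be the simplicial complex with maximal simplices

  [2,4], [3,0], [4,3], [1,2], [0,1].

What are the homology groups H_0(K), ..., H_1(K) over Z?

H_0 = Z,  H_1 = Z.

Take the total order 0 < 1 < 2 < 3 < 4 on the vertex set. Then K (dimension 1) consists of the simplices:

  0-simplices (5): [0], [1], [2], [3], [4]
  1-simplices (5): [0,1], [0,3], [1,2], [2,4], [3,4]

Hence C_0 ≅ Z^5, C_1 ≅ Z^5.

∂_1: C_1 → C_0 maps an edge to its endpoints' difference, ∂[p,q] = q − p. For instance
  ∂[2,4] = [4] − [2].
As a 5×5 matrix over Z this has rank 4, with invariant factors (1,1,1,1).

Now H_k = ker ∂_k / im ∂_{k+1}, so:

  H_0: rank C_0 − rank ∂_1 = 5 − 4 = 1, and the invariant factors of ∂_1 are all 1, so H_0 = Z.
  H_1: rank ker ∂_1 − rank ∂_2 = (5 − 4) − 0 = 1, and there is no ∂_2, so H_1 = Z.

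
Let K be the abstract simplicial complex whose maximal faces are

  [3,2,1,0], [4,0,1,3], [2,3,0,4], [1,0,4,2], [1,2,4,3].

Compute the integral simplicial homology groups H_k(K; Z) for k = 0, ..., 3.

Take the total order 0 < 1 < 2 < 3 < 4 on the vertex set. Then K (dimension 3) consists of the simplices:

  0-simplices (5): [0], [1], [2], [3], [4]
  1-simplices (10): [0,1], [0,2], [0,3], [0,4], [1,2], [1,3], [1,4], [2,3], [2,4], [3,4]
  2-simplices (10): [0,1,2], [0,1,3], [0,1,4], [0,2,3], [0,2,4], [0,3,4], [1,2,3], [1,2,4], [1,3,4], [2,3,4]
  3-simplices (5): [0,1,2,3], [0,1,2,4], [0,1,3,4], [0,2,3,4], [1,2,3,4]

giving chain groups C_0 ≅ Z^5, C_1 ≅ Z^10, C_2 ≅ Z^10, C_3 ≅ Z^5.

The boundary map ∂_1: C_1 → C_0 maps an edge to its endpoints' difference, ∂[p,q] = q − p. For instance
  ∂[0,4] = [4] − [0].
The 5×10 boundary matrix has rank 4 and Smith normal form diag(1,1,1,1).

The boundary map ∂_2: C_2 → C_1 acts by ∂[p,q,r] = [q,r] − [p,r] + [p,q]. For instance
  ∂[0,2,3] = [2,3] − [0,3] + [0,2],
  ∂[1,3,4] = [3,4] − [1,4] + [1,3].
The 10×10 boundary matrix has rank 6 and Smith normal form diag(1,1,1,1,1,1).

Boundary ∂_3: C_3 → C_2 sends each 3-simplex σ to the alternating sum Σ_i (−1)^i (σ with its i-th vertex removed). For instance
  ∂[0,2,3,4] = [2,3,4] − [0,3,4] + [0,2,4] − [0,2,3],
  ∂[1,2,3,4] = [2,3,4] − [1,3,4] + [1,2,4] − [1,2,3].
This gives a 10×5 integer matrix of rank 4; reducing to Smith normal form yields diagonal entries (1,1,1,1).

Now H_k = ker ∂_k / im ∂_{k+1}, so:

  H_0: rank C_0 − rank ∂_1 = 5 − 4 = 1, and the invariant factors of ∂_1 are all 1, so H_0 ≅ Z.
  H_1: rank ker ∂_1 − rank ∂_2 = (10 − 4) − 6 = 0, and the invariant factors of ∂_2 are all 1, so H_1 ≅ 0.
  H_2: rank ker ∂_2 − rank ∂_3 = (10 − 6) − 4 = 0, and the invariant factors of ∂_3 are all 1, so H_2 ≅ 0.
  H_3: rank ker ∂_3 − rank ∂_4 = (5 − 4) − 0 = 1, and there is no ∂_4, so H_3 ≅ Z.

As a check, the Euler characteristic is 5 − 10 + 10 − 5 = 0, which agrees with 1 − 0 + 0 − 1 = 0.
(K is a triangulation of the 3-sphere S^3.)

H_0 = Z,  H_1 = 0,  H_2 = 0,  H_3 = Z.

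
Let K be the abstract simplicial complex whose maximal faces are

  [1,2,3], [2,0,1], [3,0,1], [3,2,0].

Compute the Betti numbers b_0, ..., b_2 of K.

We work with the vertex ordering 0 < 1 < 2 < 3. The simplices of K, each written with vertices in increasing order, are:

  0-simplices (4): [0], [1], [2], [3]
  1-simplices (6): [0,1], [0,2], [0,3], [1,2], [1,3], [2,3]
  2-simplices (4): [0,1,2], [0,1,3], [0,2,3], [1,2,3]

Hence C_0 ≅ Z^4, C_1 ≅ Z^6, C_2 ≅ Z^4.

Boundary ∂_1: C_1 → C_0 is given by ∂[p,q] = [q] − [p]. For instance
  ∂[1,2] = [2] − [1].
This gives a 4×6 integer matrix of rank 3; reducing to Smith normal form yields diagonal entries (1,1,1).

∂_2: C_2 → C_1 sends each 2-simplex [p,q,r] to [q,r] − [p,r] + [p,q]. For instance
  ∂[0,1,2] = [1,2] − [0,2] + [0,1],
  ∂[1,2,3] = [2,3] − [1,3] + [1,2].
This gives a 6×4 integer matrix of rank 3; reducing to Smith normal form yields diagonal entries (1,1,1).

Computing H_k = (kernel of ∂_k) / (image of ∂_{k+1}):

  H_0: rank C_0 − rank ∂_1 = 4 − 3 = 1, and the invariant factors of ∂_1 are all 1, so H_0 ≅ Z.
  H_1: rank ker ∂_1 − rank ∂_2 = (6 − 3) − 3 = 0, and the invariant factors of ∂_2 are all 1, so H_1 ≅ 0.
  H_2: rank ker ∂_2 − rank ∂_3 = (4 − 3) − 0 = 1, and there is no ∂_3, so H_2 ≅ Z.

Hence the Betti numbers are b_0 = 1, b_1 = 0, b_2 = 1.

b_0 = 1, b_1 = 0, b_2 = 1.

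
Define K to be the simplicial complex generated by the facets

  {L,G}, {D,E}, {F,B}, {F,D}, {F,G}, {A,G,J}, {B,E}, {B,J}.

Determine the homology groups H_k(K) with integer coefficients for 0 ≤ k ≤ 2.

H_0 = Z,  H_1 = Z^2,  H_2 = 0.

We work with the vertex ordering A < B < D < E < F < G < J < L. The simplices of K, each written with vertices in increasing order, are:

  0-simplices (8): A, B, D, E, F, G, J, L
  1-simplices (10): AG, AJ, BE, BF, BJ, DE, DF, FG, GJ, GL
  2-simplices (1): AGJ

giving chain groups C_0 ≅ Z^8, C_1 ≅ Z^10, C_2 ≅ Z^1.

The boundary map ∂_1: C_1 → C_0 maps an edge to its endpoints' difference, ∂[p,q] = q − p.
The 8×10 boundary matrix has rank 7 and Smith normal form diag(1,1,1,1,1,1,1).

The boundary map ∂_2: C_2 → C_1 maps a triangle to the signed sum of its edges. For instance
  ∂AGJ = GJ − AJ + AG.
As a 10×1 matrix over Z this has rank 1, with invariant factors (1).

From H_k ≅ ker(∂_k) / im(∂_{k+1}) we obtain:

  H_0: rank C_0 − rank ∂_1 = 8 − 7 = 1, and the invariant factors of ∂_1 are all 1, so H_0 = Z.
  H_1: rank ker ∂_1 − rank ∂_2 = (10 − 7) − 1 = 2, and the invariant factors of ∂_2 are all 1, so H_1 = Z^2.
  H_2: rank ker ∂_2 − rank ∂_3 = (1 − 1) − 0 = 0, and there is no ∂_3, so H_2 = 0.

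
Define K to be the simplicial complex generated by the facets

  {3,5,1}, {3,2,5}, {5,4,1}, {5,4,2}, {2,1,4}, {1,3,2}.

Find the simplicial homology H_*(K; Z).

We work with the vertex ordering 1 < 2 < 3 < 4 < 5. The simplices of K, each written with vertices in increasing order, are:

  0-simplices (5): [1], [2], [3], [4], [5]
  1-simplices (9): [1,2], [1,3], [1,4], [1,5], [2,3], [2,4], [2,5], [3,5], [4,5]
  2-simplices (6): [1,2,3], [1,2,4], [1,3,5], [1,4,5], [2,3,5], [2,4,5]

giving chain groups C_0 ≅ Z^5, C_1 ≅ Z^9, C_2 ≅ Z^6.

The boundary map ∂_1: C_1 → C_0 sends each edge [p,q] (with p < q) to q − p.
The 5×9 boundary matrix has rank 4 and Smith normal form diag(1,1,1,1).

Boundary ∂_2: C_2 → C_1 maps a triangle to the signed sum of its edges. For instance
  ∂[1,3,5] = [3,5] − [1,5] + [1,3],
  ∂[1,2,3] = [2,3] − [1,3] + [1,2].
This gives a 9×6 integer matrix of rank 5; reducing to Smith normal form yields diagonal entries (1,1,1,1,1).

From H_k ≅ ker(∂_k) / im(∂_{k+1}) we obtain:

  H_0: rank C_0 − rank ∂_1 = 5 − 4 = 1, and the invariant factors of ∂_1 are all 1, so H_0 ≅ Z.
  H_1: rank ker ∂_1 − rank ∂_2 = (9 − 4) − 5 = 0, and the invariant factors of ∂_2 are all 1, so H_1 ≅ 0.
  H_2: rank ker ∂_2 − rank ∂_3 = (6 − 5) − 0 = 1, and there is no ∂_3, so H_2 ≅ Z.

H_0 = Z,  H_1 = 0,  H_2 = Z.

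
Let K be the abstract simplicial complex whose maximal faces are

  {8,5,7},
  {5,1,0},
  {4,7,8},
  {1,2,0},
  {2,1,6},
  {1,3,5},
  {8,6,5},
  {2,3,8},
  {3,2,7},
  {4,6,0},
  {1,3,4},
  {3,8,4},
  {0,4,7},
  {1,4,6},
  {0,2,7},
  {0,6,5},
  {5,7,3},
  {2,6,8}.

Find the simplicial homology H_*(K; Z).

Order the vertices as 0 < 1 < 2 < 3 < 4 < 5 < 6 < 7 < 8. Listing each simplex with vertices in this order, K has dimension 2 with simplices:

  0-simplices (9): [0], [1], [2], [3], [4], [5], [6], [7], [8]
  1-simplices (27): (27 of them)
  2-simplices (18): [0,1,2], [0,1,5], [0,2,7], [0,4,6], [0,4,7], [0,5,6], [1,2,6], [1,3,4], [1,3,5], [1,4,6], [2,3,7], [2,3,8], [2,6,8], [3,4,8], [3,5,7], [4,7,8], [5,6,8], [5,7,8]

Hence C_0 ≅ Z^9, C_1 ≅ Z^27, C_2 ≅ Z^18.

The boundary map ∂_1: C_1 → C_0 is given by ∂[p,q] = [q] − [p].
The resulting 9×27 matrix has rank 8, and its Smith normal form has invariant factors (1,1,1,1,1,1,1,1).

Boundary ∂_2: C_2 → C_1 maps a triangle to the signed sum of its edges. For instance
  ∂[0,2,7] = [2,7] − [0,7] + [0,2],
  ∂[1,3,5] = [3,5] − [1,5] + [1,3].
As a 27×18 matrix over Z this has rank 18, with invariant factors (1,1,1,1,1,1,1,1,1,1,1,1,1,1,1,1,1,2).

Reading off H_k = ker ∂_k / im ∂_{k+1}:

  H_0: rank C_0 − rank ∂_1 = 9 − 8 = 1, and the invariant factors of ∂_1 are all 1, so H_0 ≅ Z.
  H_1: rank ker ∂_1 − rank ∂_2 = (27 − 8) − 18 = 1, and ∂_2 has invariant factor 2 > 1, so H_1 ≅ Z ⊕ Z/2Z.
  H_2: rank ker ∂_2 − rank ∂_3 = (18 − 18) − 0 = 0, and there is no ∂_3, so H_2 ≅ 0.

As a check, the Euler characteristic is 9 − 27 + 18 = 0, which agrees with 1 − 1 + 0 = 0.

H_0 = Z,  H_1 = Z ⊕ Z/2Z,  H_2 = 0.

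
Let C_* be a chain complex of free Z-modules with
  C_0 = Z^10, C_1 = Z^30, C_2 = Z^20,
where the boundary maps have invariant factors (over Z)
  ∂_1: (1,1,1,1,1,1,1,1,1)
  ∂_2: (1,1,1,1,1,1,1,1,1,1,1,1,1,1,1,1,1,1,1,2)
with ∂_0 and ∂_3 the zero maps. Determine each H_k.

H_0 = Z,  H_1 = Z ⊕ Z/2Z,  H_2 = 0.

H_0: b_0 = 10 − 0 − 9 = 1; torsion from ∂_1 factors > 1: none. So H_0 = Z.
H_1: b_1 = 30 − 9 − 20 = 1; torsion from ∂_2 factors > 1: [2]. So H_1 = Z ⊕ Z/2Z.
H_2: b_2 = 20 − 20 − 0 = 0; torsion from ∂_3 factors > 1: none. So H_2 = 0.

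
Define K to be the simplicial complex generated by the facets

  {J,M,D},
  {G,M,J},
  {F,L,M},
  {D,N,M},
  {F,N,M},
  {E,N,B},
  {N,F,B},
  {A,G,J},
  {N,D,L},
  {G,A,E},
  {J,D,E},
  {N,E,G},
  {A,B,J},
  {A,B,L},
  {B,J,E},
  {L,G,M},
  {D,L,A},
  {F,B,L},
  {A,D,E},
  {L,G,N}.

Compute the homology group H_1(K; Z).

H_1 ≅ Z ⊕ Z/2Z.

Fix the vertex order A < B < D < E < F < G < J < L < M < N and write every simplex with vertices in increasing order. Then dim K = 2 and the simplices of K are:

  0-simplices (10): A, B, D, E, F, G, J, L, M, N
  1-simplices (30): AB, AD, AE, AG, AJ, AL, BE, BF, BJ, BL, BN, DE, DJ, DL, DM, DN, EG, EJ, EN, FL, FM, FN, GJ, GL, GM, GN, JM, LM, LN, MN
  2-simplices (20): ABJ, ABL, ADE, ADL, AEG, AGJ, BEJ, BEN, BFL, BFN, DEJ, DJM, DLN, DMN, EGN, FLM, FMN, GJM, GLM, GLN

giving chain groups C_0 ≅ Z^10, C_1 ≅ Z^30, C_2 ≅ Z^20.

Boundary ∂_1: C_1 → C_0 maps an edge to its endpoints' difference, ∂[p,q] = q − p. For instance
  ∂DE = E − D.
The resulting 10×30 matrix has rank 9, and its Smith normal form has invariant factors (1,1,1,1,1,1,1,1,1).

∂_2: C_2 → C_1 sends each 2-simplex [p,q,r] to [q,r] − [p,r] + [p,q]. For instance
  ∂ABJ = BJ − AJ + AB,
  ∂ADL = DL − AL + AD.
The 30×20 boundary matrix has rank 20 and Smith normal form diag(1,1,1,1,1,1,1,1,1,1,1,1,1,1,1,1,1,1,1,2).

Now H_k = ker ∂_k / im ∂_{k+1}, so:

  H_1: rank ker ∂_1 − rank ∂_2 = (30 − 9) − 20 = 1, and ∂_2 has invariant factor 2 > 1, so H_1 = Z ⊕ Z/2Z.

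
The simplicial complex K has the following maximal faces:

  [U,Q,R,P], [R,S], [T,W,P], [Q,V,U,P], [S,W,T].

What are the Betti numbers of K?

b_0 = 1, b_1 = 1, b_2 = 0, b_3 = 0.

We work with the vertex ordering P < Q < R < S < T < U < V < W. The simplices of K, each written with vertices in increasing order, are:

  0-simplices (8): P, Q, R, S, T, U, V, W
  1-simplices (15): PQ, PR, PT, PU, PV, PW, QR, QU, QV, RS, RU, ST, SW, TW, UV
  2-simplices (9): PQR, PQU, PQV, PRU, PTW, PUV, QRU, QUV, STW
  3-simplices (2): PQRU, PQUV

Hence C_0 ≅ Z^8, C_1 ≅ Z^15, C_2 ≅ Z^9, C_3 ≅ Z^2.

The boundary map ∂_1: C_1 → C_0 sends each edge [p,q] (with p < q) to q − p. For instance
  ∂SW = W − S.
The 8×15 boundary matrix has rank 7 and Smith normal form diag(1,1,1,1,1,1,1).

The boundary map ∂_2: C_2 → C_1 maps a triangle to the signed sum of its edges. For instance
  ∂PQU = QU − PU + PQ,
  ∂PRU = RU − PU + PR.
This gives a 15×9 integer matrix of rank 7; reducing to Smith normal form yields diagonal entries (1,1,1,1,1,1,1).

∂_3: C_3 → C_2 sends each 3-simplex σ to the alternating sum Σ_i (−1)^i (σ with its i-th vertex removed). For instance
  ∂PQRU = QRU − PRU + PQU − PQR,
  ∂PQUV = QUV − PUV + PQV − PQU.
As a 9×2 matrix over Z this has rank 2, with invariant factors (1,1).

Now H_k = ker ∂_k / im ∂_{k+1}, so:

  H_0: rank C_0 − rank ∂_1 = 8 − 7 = 1, and the invariant factors of ∂_1 are all 1, so H_0 ≅ Z.
  H_1: rank ker ∂_1 − rank ∂_2 = (15 − 7) − 7 = 1, and the invariant factors of ∂_2 are all 1, so H_1 ≅ Z.
  H_2: rank ker ∂_2 − rank ∂_3 = (9 − 7) − 2 = 0, and the invariant factors of ∂_3 are all 1, so H_2 ≅ 0.
  H_3: rank ker ∂_3 − rank ∂_4 = (2 − 2) − 0 = 0, and there is no ∂_4, so H_3 ≅ 0.

As a check, the Euler characteristic is 8 − 15 + 9 − 2 = 0, which agrees with 1 − 1 + 0 − 0 = 0.

Hence the Betti numbers are b_0 = 1, b_1 = 1, b_2 = 0, b_3 = 0.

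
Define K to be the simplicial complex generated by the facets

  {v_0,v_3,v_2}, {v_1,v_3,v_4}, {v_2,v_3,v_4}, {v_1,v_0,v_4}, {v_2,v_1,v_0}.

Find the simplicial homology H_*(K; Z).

H_0 = Z,  H_1 = Z,  H_2 = 0.

Take the total order v_0 < v_1 < v_2 < v_3 < v_4 on the vertex set. Then K (dimension 2) consists of the simplices:

  0-simplices (5): [v_0], [v_1], [v_2], [v_3], [v_4]
  1-simplices (10): [v_0,v_1], [v_0,v_2], [v_0,v_3], [v_0,v_4], [v_1,v_2], [v_1,v_3], [v_1,v_4], [v_2,v_3], [v_2,v_4], [v_3,v_4]
  2-simplices (5): [v_0,v_1,v_2], [v_0,v_1,v_4], [v_0,v_2,v_3], [v_1,v_3,v_4], [v_2,v_3,v_4]

giving chain groups C_0 ≅ Z^5, C_1 ≅ Z^10, C_2 ≅ Z^5.

Boundary ∂_1: C_1 → C_0 is given by ∂[p,q] = [q] − [p].
As a 5×10 matrix over Z this has rank 4, with invariant factors (1,1,1,1).

∂_2: C_2 → C_1 maps a triangle to the signed sum of its edges. For instance
  ∂[v_0,v_1,v_2] = [v_1,v_2] − [v_0,v_2] + [v_0,v_1],
  ∂[v_0,v_2,v_3] = [v_2,v_3] − [v_0,v_3] + [v_0,v_2].
The resulting 10×5 matrix has rank 5, and its Smith normal form has invariant factors (1,1,1,1,1).

From H_k ≅ ker(∂_k) / im(∂_{k+1}) we obtain:

  H_0: rank C_0 − rank ∂_1 = 5 − 4 = 1, and the invariant factors of ∂_1 are all 1, so H_0 = Z.
  H_1: rank ker ∂_1 − rank ∂_2 = (10 − 4) − 5 = 1, and the invariant factors of ∂_2 are all 1, so H_1 = Z.
  H_2: rank ker ∂_2 − rank ∂_3 = (5 − 5) − 0 = 0, and there is no ∂_3, so H_2 = 0.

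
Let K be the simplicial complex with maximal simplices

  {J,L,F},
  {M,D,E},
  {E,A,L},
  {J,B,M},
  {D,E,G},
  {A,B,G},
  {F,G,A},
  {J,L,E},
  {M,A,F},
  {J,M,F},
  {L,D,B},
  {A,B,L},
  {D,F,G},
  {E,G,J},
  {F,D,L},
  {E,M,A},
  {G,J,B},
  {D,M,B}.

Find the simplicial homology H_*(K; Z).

H_0 ≅ Z,  H_1 ≅ Z^2,  H_2 ≅ Z.

Fix the vertex order A < B < D < E < F < G < J < L < M and write every simplex with vertices in increasing order. Then dim K = 2 and the simplices of K are:

  0-simplices (9): A, B, D, E, F, G, J, L, M
  1-simplices (27): AB, AE, AF, AG, AL, AM, BD, BG, BJ, BL, BM, DE, DF, DG, DL, DM, EG, EJ, EL, EM, FG, FJ, FL, FM, GJ, JL, JM
  2-simplices (18): ABG, ABL, AEL, AEM, AFG, AFM, BDL, BDM, BGJ, BJM, DEG, DEM, DFG, DFL, EGJ, EJL, FJL, FJM

Hence C_0 ≅ Z^9, C_1 ≅ Z^27, C_2 ≅ Z^18.

Boundary ∂_1: C_1 → C_0 maps an edge to its endpoints' difference, ∂[p,q] = q − p. For instance
  ∂GJ = J − G.
This gives a 9×27 integer matrix of rank 8; reducing to Smith normal form yields diagonal entries (1,1,1,1,1,1,1,1).

Boundary ∂_2: C_2 → C_1 acts by ∂[p,q,r] = [q,r] − [p,r] + [p,q]. For instance
  ∂FJM = JM − FM + FJ,
  ∂AEM = EM − AM + AE.
The 27×18 boundary matrix has rank 17 and Smith normal form diag(1,1,1,1,1,1,1,1,1,1,1,1,1,1,1,1,1).

Reading off H_k = ker ∂_k / im ∂_{k+1}:

  H_0: rank C_0 − rank ∂_1 = 9 − 8 = 1, and the invariant factors of ∂_1 are all 1, so H_0 = Z.
  H_1: rank ker ∂_1 − rank ∂_2 = (27 − 8) − 17 = 2, and the invariant factors of ∂_2 are all 1, so H_1 = Z^2.
  H_2: rank ker ∂_2 − rank ∂_3 = (18 − 17) − 0 = 1, and there is no ∂_3, so H_2 = Z.

(K is a triangulation of the torus T^2.)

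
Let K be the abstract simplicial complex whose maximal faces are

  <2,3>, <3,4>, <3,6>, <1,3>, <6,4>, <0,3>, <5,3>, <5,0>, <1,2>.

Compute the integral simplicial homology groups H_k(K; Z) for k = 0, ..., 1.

H_0 ≅ Z,  H_1 ≅ Z^3.

K has 7 vertices, 9 edges.
rank ∂_0 = 0, rank ∂_1 = 6 ⇒ b_0 = 7 − 0 − 6 = 1; all invariant factors of ∂_1 are 1 so no torsion. So H_0 ≅ Z.
rank ∂_1 = 6, rank ∂_2 = 0 ⇒ b_1 = 9 − 6 − 0 = 3. So H_1 ≅ Z^3.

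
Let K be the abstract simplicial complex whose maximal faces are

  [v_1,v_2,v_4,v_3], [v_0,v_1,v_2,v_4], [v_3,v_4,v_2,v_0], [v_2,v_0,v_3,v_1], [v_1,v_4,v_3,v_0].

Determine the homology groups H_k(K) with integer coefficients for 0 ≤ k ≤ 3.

H_0 ≅ Z,  H_1 = 0,  H_2 = 0,  H_3 ≅ Z.

Order the vertices as v_0 < v_1 < v_2 < v_3 < v_4. Listing each simplex with vertices in this order, K has dimension 3 with simplices:

  0-simplices (5): [v_0], [v_1], [v_2], [v_3], [v_4]
  1-simplices (10): [v_0,v_1], [v_0,v_2], [v_0,v_3], [v_0,v_4], [v_1,v_2], [v_1,v_3], [v_1,v_4], [v_2,v_3], [v_2,v_4], [v_3,v_4]
  2-simplices (10): [v_0,v_1,v_2], [v_0,v_1,v_3], [v_0,v_1,v_4], [v_0,v_2,v_3], [v_0,v_2,v_4], [v_0,v_3,v_4], [v_1,v_2,v_3], [v_1,v_2,v_4], [v_1,v_3,v_4], [v_2,v_3,v_4]
  3-simplices (5): [v_0,v_1,v_2,v_3], [v_0,v_1,v_2,v_4], [v_0,v_1,v_3,v_4], [v_0,v_2,v_3,v_4], [v_1,v_2,v_3,v_4]

Hence C_0 ≅ Z^5, C_1 ≅ Z^10, C_2 ≅ Z^10, C_3 ≅ Z^5.

∂_1: C_1 → C_0 maps an edge to its endpoints' difference, ∂[p,q] = q − p. For instance
  ∂[v_0,v_3] = [v_3] − [v_0].
The resulting 5×10 matrix has rank 4, and its Smith normal form has invariant factors (1,1,1,1).

∂_2: C_2 → C_1 sends each 2-simplex [p,q,r] to [q,r] − [p,r] + [p,q]. For instance
  ∂[v_1,v_2,v_4] = [v_2,v_4] − [v_1,v_4] + [v_1,v_2],
  ∂[v_2,v_3,v_4] = [v_3,v_4] − [v_2,v_4] + [v_2,v_3].
The resulting 10×10 matrix has rank 6, and its Smith normal form has invariant factors (1,1,1,1,1,1).

∂_3: C_3 → C_2 sends each 3-simplex σ to the alternating sum Σ_i (−1)^i (σ with its i-th vertex removed). For instance
  ∂[v_1,v_2,v_3,v_4] = [v_2,v_3,v_4] − [v_1,v_3,v_4] + [v_1,v_2,v_4] − [v_1,v_2,v_3],
  ∂[v_0,v_1,v_2,v_4] = [v_1,v_2,v_4] − [v_0,v_2,v_4] + [v_0,v_1,v_4] − [v_0,v_1,v_2].
The 10×5 boundary matrix has rank 4 and Smith normal form diag(1,1,1,1).

Computing H_k = (kernel of ∂_k) / (image of ∂_{k+1}):

  H_0: rank C_0 − rank ∂_1 = 5 − 4 = 1, and the invariant factors of ∂_1 are all 1, so H_0 = Z.
  H_1: rank ker ∂_1 − rank ∂_2 = (10 − 4) − 6 = 0, and the invariant factors of ∂_2 are all 1, so H_1 = 0.
  H_2: rank ker ∂_2 − rank ∂_3 = (10 − 6) − 4 = 0, and the invariant factors of ∂_3 are all 1, so H_2 = 0.
  H_3: rank ker ∂_3 − rank ∂_4 = (5 − 4) − 0 = 1, and there is no ∂_4, so H_3 = Z.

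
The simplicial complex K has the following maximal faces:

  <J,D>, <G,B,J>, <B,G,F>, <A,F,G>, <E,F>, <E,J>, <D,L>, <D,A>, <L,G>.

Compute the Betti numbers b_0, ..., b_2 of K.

We work with the vertex ordering A < B < D < E < F < G < J < L. The simplices of K, each written with vertices in increasing order, are:

  0-simplices (8): A, B, D, E, F, G, J, L
  1-simplices (13): AD, AF, AG, BF, BG, BJ, DJ, DL, EF, EJ, FG, GJ, GL
  2-simplices (3): AFG, BFG, BGJ

so the chain groups are C_0 ≅ Z^8, C_1 ≅ Z^13, C_2 ≅ Z^3.

Boundary ∂_1: C_1 → C_0 is given by ∂[p,q] = [q] − [p]. For instance
  ∂DL = L − D.
The 8×13 boundary matrix has rank 7 and Smith normal form diag(1,1,1,1,1,1,1).

The boundary map ∂_2: C_2 → C_1 sends each 2-simplex [p,q,r] to [q,r] − [p,r] + [p,q]. For instance
  ∂BGJ = GJ − BJ + BG,
  ∂BFG = FG − BG + BF.
The resulting 13×3 matrix has rank 3, and its Smith normal form has invariant factors (1,1,1).

Reading off H_k = ker ∂_k / im ∂_{k+1}:

  H_0: rank C_0 − rank ∂_1 = 8 − 7 = 1, and the invariant factors of ∂_1 are all 1, so H_0 = Z.
  H_1: rank ker ∂_1 − rank ∂_2 = (13 − 7) − 3 = 3, and the invariant factors of ∂_2 are all 1, so H_1 = Z^3.
  H_2: rank ker ∂_2 − rank ∂_3 = (3 − 3) − 0 = 0, and there is no ∂_3, so H_2 = 0.

As a check, the Euler characteristic is 8 − 13 + 3 = -2, which agrees with 1 − 3 + 0 = -2.

Hence the Betti numbers are b_0 = 1, b_1 = 3, b_2 = 0.

b_0 = 1, b_1 = 3, b_2 = 0.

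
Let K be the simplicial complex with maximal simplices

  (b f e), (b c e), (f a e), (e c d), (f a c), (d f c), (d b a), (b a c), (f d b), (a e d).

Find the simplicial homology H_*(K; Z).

H_0 ≅ Z,  H_1 ≅ Z/2,  H_2 = 0.

We work with the vertex ordering a < b < c < d < e < f. The simplices of K, each written with vertices in increasing order, are:

  0-simplices (6): a, b, c, d, e, f
  1-simplices (15): ab, ac, ad, ae, af, bc, bd, be, bf, cd, ce, cf, de, df, ef
  2-simplices (10): abc, abd, acf, ade, aef, bce, bdf, bef, cde, cdf

so the chain groups are C_0 ≅ Z^6, C_1 ≅ Z^15, C_2 ≅ Z^10.

Boundary ∂_1: C_1 → C_0 sends each edge [p,q] (with p < q) to q − p. For instance
  ∂be = e − b.
As a 6×15 matrix over Z this has rank 5, with invariant factors (1,1,1,1,1).

Boundary ∂_2: C_2 → C_1 sends each 2-simplex [p,q,r] to [q,r] − [p,r] + [p,q]. For instance
  ∂bdf = df − bf + bd,
  ∂cdf = df − cf + cd.
The 15×10 boundary matrix has rank 10 and Smith normal form diag(1,1,1,1,1,1,1,1,1,2).

Computing H_k = (kernel of ∂_k) / (image of ∂_{k+1}):

  H_0: rank C_0 − rank ∂_1 = 6 − 5 = 1, and the invariant factors of ∂_1 are all 1, so H_0 ≅ Z.
  H_1: rank ker ∂_1 − rank ∂_2 = (15 − 5) − 10 = 0, and ∂_2 has invariant factor 2 > 1, so H_1 ≅ Z/2.
  H_2: rank ker ∂_2 − rank ∂_3 = (10 − 10) − 0 = 0, and there is no ∂_3, so H_2 ≅ 0.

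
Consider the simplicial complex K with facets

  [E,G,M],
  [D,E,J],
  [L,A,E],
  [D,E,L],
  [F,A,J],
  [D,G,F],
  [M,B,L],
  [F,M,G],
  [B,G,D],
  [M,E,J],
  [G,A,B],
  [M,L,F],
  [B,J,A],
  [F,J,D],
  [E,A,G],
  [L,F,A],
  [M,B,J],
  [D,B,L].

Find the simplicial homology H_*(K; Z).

Take the total order A < B < D < E < F < G < J < L < M on the vertex set. Then K (dimension 2) consists of the simplices:

  0-simplices (9): A, B, D, E, F, G, J, L, M
  1-simplices (27): AB, AE, AF, AG, AJ, AL, BD, BG, BJ, BL, BM, DE, DF, DG, DJ, DL, EG, EJ, EL, EM, FG, FJ, FL, FM, GM, JM, LM
  2-simplices (18): ABG, ABJ, AEG, AEL, AFJ, AFL, BDG, BDL, BJM, BLM, DEJ, DEL, DFG, DFJ, EGM, EJM, FGM, FLM

Hence C_0 ≅ Z^9, C_1 ≅ Z^27, C_2 ≅ Z^18.

∂_1: C_1 → C_0 maps an edge to its endpoints' difference, ∂[p,q] = q − p. For instance
  ∂AF = F − A.
The resulting 9×27 matrix has rank 8, and its Smith normal form has invariant factors (1,1,1,1,1,1,1,1).

Boundary ∂_2: C_2 → C_1 acts by ∂[p,q,r] = [q,r] − [p,r] + [p,q]. For instance
  ∂DEJ = EJ − DJ + DE,
  ∂AFJ = FJ − AJ + AF.
The 27×18 boundary matrix has rank 17 and Smith normal form diag(1,1,1,1,1,1,1,1,1,1,1,1,1,1,1,1,1).

From H_k ≅ ker(∂_k) / im(∂_{k+1}) we obtain:

  H_0: rank C_0 − rank ∂_1 = 9 − 8 = 1, and the invariant factors of ∂_1 are all 1, so H_0 ≅ Z.
  H_1: rank ker ∂_1 − rank ∂_2 = (27 − 8) − 17 = 2, and the invariant factors of ∂_2 are all 1, so H_1 ≅ Z^2.
  H_2: rank ker ∂_2 − rank ∂_3 = (18 − 17) − 0 = 1, and there is no ∂_3, so H_2 ≅ Z.

H_0 ≅ Z,  H_1 ≅ Z^2,  H_2 ≅ Z.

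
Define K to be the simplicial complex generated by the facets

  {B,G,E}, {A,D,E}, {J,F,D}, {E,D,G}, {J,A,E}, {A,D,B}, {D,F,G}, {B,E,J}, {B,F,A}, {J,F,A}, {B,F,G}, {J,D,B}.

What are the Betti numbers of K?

b_0 = 1, b_1 = 0, b_2 = 0.

We work with the vertex ordering A < B < D < E < F < G < J. The simplices of K, each written with vertices in increasing order, are:

  0-simplices (7): A, B, D, E, F, G, J
  1-simplices (18): AB, AD, AE, AF, AJ, BD, BE, BF, BG, BJ, DE, DF, DG, DJ, EG, EJ, FG, FJ
  2-simplices (12): ABD, ABF, ADE, AEJ, AFJ, BDJ, BEG, BEJ, BFG, DEG, DFG, DFJ

Hence C_0 ≅ Z^7, C_1 ≅ Z^18, C_2 ≅ Z^12.

∂_1: C_1 → C_0 maps an edge to its endpoints' difference, ∂[p,q] = q − p.
The 7×18 boundary matrix has rank 6 and Smith normal form diag(1,1,1,1,1,1).

∂_2: C_2 → C_1 acts by ∂[p,q,r] = [q,r] − [p,r] + [p,q]. For instance
  ∂AFJ = FJ − AJ + AF,
  ∂BDJ = DJ − BJ + BD.
The resulting 18×12 matrix has rank 12, and its Smith normal form has invariant factors (1,1,1,1,1,1,1,1,1,1,1,2).

From H_k ≅ ker(∂_k) / im(∂_{k+1}) we obtain:

  H_0: rank C_0 − rank ∂_1 = 7 − 6 = 1, and the invariant factors of ∂_1 are all 1, so H_0 = Z.
  H_1: rank ker ∂_1 − rank ∂_2 = (18 − 6) − 12 = 0, and ∂_2 has invariant factor 2 > 1, so H_1 = Z/2.
  H_2: rank ker ∂_2 − rank ∂_3 = (12 − 12) − 0 = 0, and there is no ∂_3, so H_2 = 0.

Hence the Betti numbers are b_0 = 1, b_1 = 0, b_2 = 0.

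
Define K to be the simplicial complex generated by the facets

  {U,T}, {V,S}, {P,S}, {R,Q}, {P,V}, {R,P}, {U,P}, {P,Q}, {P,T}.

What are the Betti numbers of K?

Order the vertices as P < Q < R < S < T < U < V. Listing each simplex with vertices in this order, K has dimension 1 with simplices:

  0-simplices (7): P, Q, R, S, T, U, V
  1-simplices (9): PQ, PR, PS, PT, PU, PV, QR, SV, TU

giving chain groups C_0 ≅ Z^7, C_1 ≅ Z^9.

Boundary ∂_1: C_1 → C_0 is given by ∂[p,q] = [q] − [p]. For instance
  ∂TU = U − T.
The resulting 7×9 matrix has rank 6, and its Smith normal form has invariant factors (1,1,1,1,1,1).

Reading off H_k = ker ∂_k / im ∂_{k+1}:

  H_0: rank C_0 − rank ∂_1 = 7 − 6 = 1, and the invariant factors of ∂_1 are all 1, so H_0 ≅ Z.
  H_1: rank ker ∂_1 − rank ∂_2 = (9 − 6) − 0 = 3, and there is no ∂_2, so H_1 ≅ Z^3.

Hence the Betti numbers are b_0 = 1, b_1 = 3.

b_0 = 1, b_1 = 3.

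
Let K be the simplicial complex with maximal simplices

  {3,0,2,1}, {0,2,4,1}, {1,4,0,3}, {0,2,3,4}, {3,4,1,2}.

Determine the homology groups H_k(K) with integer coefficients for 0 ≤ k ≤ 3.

H_0 ≅ Z,  H_1 = 0,  H_2 = 0,  H_3 ≅ Z.

We work with the vertex ordering 0 < 1 < 2 < 3 < 4. The simplices of K, each written with vertices in increasing order, are:

  0-simplices (5): [0], [1], [2], [3], [4]
  1-simplices (10): [0,1], [0,2], [0,3], [0,4], [1,2], [1,3], [1,4], [2,3], [2,4], [3,4]
  2-simplices (10): [0,1,2], [0,1,3], [0,1,4], [0,2,3], [0,2,4], [0,3,4], [1,2,3], [1,2,4], [1,3,4], [2,3,4]
  3-simplices (5): [0,1,2,3], [0,1,2,4], [0,1,3,4], [0,2,3,4], [1,2,3,4]

Hence C_0 ≅ Z^5, C_1 ≅ Z^10, C_2 ≅ Z^10, C_3 ≅ Z^5.

The boundary map ∂_1: C_1 → C_0 is given by ∂[p,q] = [q] − [p]. For instance
  ∂[3,4] = [4] − [3].
The 5×10 boundary matrix has rank 4 and Smith normal form diag(1,1,1,1).

The boundary map ∂_2: C_2 → C_1 acts by ∂[p,q,r] = [q,r] − [p,r] + [p,q]. For instance
  ∂[0,2,4] = [2,4] − [0,4] + [0,2],
  ∂[0,1,4] = [1,4] − [0,4] + [0,1].
This gives a 10×10 integer matrix of rank 6; reducing to Smith normal form yields diagonal entries (1,1,1,1,1,1).

∂_3: C_3 → C_2 sends each 3-simplex σ to the alternating sum Σ_i (−1)^i (σ with its i-th vertex removed). For instance
  ∂[0,1,2,3] = [1,2,3] − [0,2,3] + [0,1,3] − [0,1,2],
  ∂[0,2,3,4] = [2,3,4] − [0,3,4] + [0,2,4] − [0,2,3].
As a 10×5 matrix over Z this has rank 4, with invariant factors (1,1,1,1).

Computing H_k = (kernel of ∂_k) / (image of ∂_{k+1}):

  H_0: rank C_0 − rank ∂_1 = 5 − 4 = 1, and the invariant factors of ∂_1 are all 1, so H_0 ≅ Z.
  H_1: rank ker ∂_1 − rank ∂_2 = (10 − 4) − 6 = 0, and the invariant factors of ∂_2 are all 1, so H_1 ≅ 0.
  H_2: rank ker ∂_2 − rank ∂_3 = (10 − 6) − 4 = 0, and the invariant factors of ∂_3 are all 1, so H_2 ≅ 0.
  H_3: rank ker ∂_3 − rank ∂_4 = (5 − 4) − 0 = 1, and there is no ∂_4, so H_3 ≅ Z.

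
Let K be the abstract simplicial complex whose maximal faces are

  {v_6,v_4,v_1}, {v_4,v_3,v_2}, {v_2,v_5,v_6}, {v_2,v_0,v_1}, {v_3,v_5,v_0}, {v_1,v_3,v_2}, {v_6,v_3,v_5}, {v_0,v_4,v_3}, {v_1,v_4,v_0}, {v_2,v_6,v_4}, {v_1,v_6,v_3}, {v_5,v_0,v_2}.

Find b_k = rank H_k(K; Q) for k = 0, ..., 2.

b_0 = 1, b_1 = 0, b_2 = 0.

Take the total order v_0 < v_1 < v_2 < v_3 < v_4 < v_5 < v_6 on the vertex set. Then K (dimension 2) consists of the simplices:

  0-simplices (7): [v_0], [v_1], [v_2], [v_3], [v_4], [v_5], [v_6]
  1-simplices (18): (18 of them)
  2-simplices (12): (12 of them)

so the chain groups are C_0 ≅ Z^7, C_1 ≅ Z^18, C_2 ≅ Z^12.

Boundary ∂_1: C_1 → C_0 is given by ∂[p,q] = [q] − [p]. For instance
  ∂[v_1,v_6] = [v_6] − [v_1].
This gives a 7×18 integer matrix of rank 6; reducing to Smith normal form yields diagonal entries (1,1,1,1,1,1).

∂_2: C_2 → C_1 sends each 2-simplex [p,q,r] to [q,r] − [p,r] + [p,q]. For instance
  ∂[v_2,v_5,v_6] = [v_5,v_6] − [v_2,v_6] + [v_2,v_5],
  ∂[v_0,v_1,v_4] = [v_1,v_4] − [v_0,v_4] + [v_0,v_1].
The 18×12 boundary matrix has rank 12 and Smith normal form diag(1,1,1,1,1,1,1,1,1,1,1,2).

Reading off H_k = ker ∂_k / im ∂_{k+1}:

  H_0: rank C_0 − rank ∂_1 = 7 − 6 = 1, and the invariant factors of ∂_1 are all 1, so H_0 = Z.
  H_1: rank ker ∂_1 − rank ∂_2 = (18 − 6) − 12 = 0, and ∂_2 has invariant factor 2 > 1, so H_1 = Z/2Z.
  H_2: rank ker ∂_2 − rank ∂_3 = (12 − 12) − 0 = 0, and there is no ∂_3, so H_2 = 0.

Hence the Betti numbers are b_0 = 1, b_1 = 0, b_2 = 0.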